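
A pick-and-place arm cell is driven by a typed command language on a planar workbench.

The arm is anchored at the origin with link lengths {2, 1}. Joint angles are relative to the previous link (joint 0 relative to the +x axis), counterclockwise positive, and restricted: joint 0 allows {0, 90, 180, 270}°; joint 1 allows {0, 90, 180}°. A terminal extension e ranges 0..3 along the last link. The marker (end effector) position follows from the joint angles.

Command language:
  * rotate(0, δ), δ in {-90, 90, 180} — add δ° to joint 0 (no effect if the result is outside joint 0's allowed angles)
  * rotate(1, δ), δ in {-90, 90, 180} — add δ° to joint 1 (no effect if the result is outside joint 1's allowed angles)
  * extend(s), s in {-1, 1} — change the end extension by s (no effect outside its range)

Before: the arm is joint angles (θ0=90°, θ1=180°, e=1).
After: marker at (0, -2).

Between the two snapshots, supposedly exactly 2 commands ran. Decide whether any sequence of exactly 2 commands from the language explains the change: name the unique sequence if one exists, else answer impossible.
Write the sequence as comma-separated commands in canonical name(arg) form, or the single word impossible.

extend(1), extend(1)

from: joint angles (θ0=90°, θ1=180°, e=1)
step 1 (extend(1)): joint angles (θ0=90°, θ1=180°, e=2)
step 2 (extend(1)): joint angles (θ0=90°, θ1=180°, e=3)
no rival 2-sequence matches.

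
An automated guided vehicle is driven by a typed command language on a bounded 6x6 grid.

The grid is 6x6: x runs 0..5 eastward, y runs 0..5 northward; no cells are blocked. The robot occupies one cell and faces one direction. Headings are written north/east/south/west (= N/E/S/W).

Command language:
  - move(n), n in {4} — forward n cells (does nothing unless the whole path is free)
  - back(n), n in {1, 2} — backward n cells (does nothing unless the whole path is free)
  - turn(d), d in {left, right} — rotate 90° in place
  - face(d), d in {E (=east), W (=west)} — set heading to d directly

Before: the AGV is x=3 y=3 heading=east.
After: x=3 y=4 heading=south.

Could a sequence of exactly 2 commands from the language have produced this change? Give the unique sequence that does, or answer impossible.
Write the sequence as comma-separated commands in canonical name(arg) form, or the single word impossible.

turn(right), back(1)

key: running back(1) before turn(right) would end elsewhere — order is forced
from: x=3 y=3 heading=east
step 1 (turn(right)): x=3 y=3 heading=south
step 2 (back(1)): x=3 y=4 heading=south
all 49 alternatives checked — unique.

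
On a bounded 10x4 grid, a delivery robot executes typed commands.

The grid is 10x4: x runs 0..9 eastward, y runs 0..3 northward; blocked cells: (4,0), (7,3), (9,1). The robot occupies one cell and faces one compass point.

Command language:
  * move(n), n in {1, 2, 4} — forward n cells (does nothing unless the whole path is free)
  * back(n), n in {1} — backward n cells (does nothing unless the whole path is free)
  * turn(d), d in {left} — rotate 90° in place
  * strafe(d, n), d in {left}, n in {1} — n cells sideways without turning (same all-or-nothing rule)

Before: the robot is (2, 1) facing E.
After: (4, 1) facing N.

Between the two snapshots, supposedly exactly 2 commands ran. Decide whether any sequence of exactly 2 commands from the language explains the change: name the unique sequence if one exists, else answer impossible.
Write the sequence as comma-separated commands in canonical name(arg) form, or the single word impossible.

key: cell and facing (now N) both changed — the 2 commands mix motion and turning
from: (2, 1) facing E
1. move(2) → (4, 1) facing E
2. turn(left) → (4, 1) facing N
no rival 2-sequence matches.

move(2), turn(left)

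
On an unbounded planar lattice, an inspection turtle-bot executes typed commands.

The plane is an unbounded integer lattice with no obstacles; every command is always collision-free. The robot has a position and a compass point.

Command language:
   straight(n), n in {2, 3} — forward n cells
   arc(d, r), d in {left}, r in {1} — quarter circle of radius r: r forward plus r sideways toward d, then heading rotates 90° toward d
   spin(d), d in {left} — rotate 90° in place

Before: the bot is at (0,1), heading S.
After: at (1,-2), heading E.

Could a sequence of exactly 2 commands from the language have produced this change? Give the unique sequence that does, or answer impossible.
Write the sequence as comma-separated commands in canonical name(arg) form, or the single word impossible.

key: running arc(left, 1) before straight(2) would end elsewhere — order is forced
initial: at (0,1), heading S
step 1 (straight(2)): at (0,-1), heading S
step 2 (arc(left, 1)): at (1,-2), heading E
uniquely the one of 16 2-step routes that fits.

straight(2), arc(left, 1)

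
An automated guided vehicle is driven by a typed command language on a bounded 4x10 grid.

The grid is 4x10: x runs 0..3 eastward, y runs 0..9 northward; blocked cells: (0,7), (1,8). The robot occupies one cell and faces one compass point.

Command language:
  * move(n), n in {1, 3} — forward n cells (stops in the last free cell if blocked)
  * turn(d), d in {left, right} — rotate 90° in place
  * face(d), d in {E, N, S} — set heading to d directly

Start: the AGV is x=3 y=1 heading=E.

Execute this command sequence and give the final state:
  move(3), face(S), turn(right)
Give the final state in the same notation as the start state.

x=3 y=1 heading=W

begin: x=3 y=1 heading=E
1. move(3) → x=3 y=1 heading=E
2. face(S) → x=3 y=1 heading=S
3. turn(right) → x=3 y=1 heading=W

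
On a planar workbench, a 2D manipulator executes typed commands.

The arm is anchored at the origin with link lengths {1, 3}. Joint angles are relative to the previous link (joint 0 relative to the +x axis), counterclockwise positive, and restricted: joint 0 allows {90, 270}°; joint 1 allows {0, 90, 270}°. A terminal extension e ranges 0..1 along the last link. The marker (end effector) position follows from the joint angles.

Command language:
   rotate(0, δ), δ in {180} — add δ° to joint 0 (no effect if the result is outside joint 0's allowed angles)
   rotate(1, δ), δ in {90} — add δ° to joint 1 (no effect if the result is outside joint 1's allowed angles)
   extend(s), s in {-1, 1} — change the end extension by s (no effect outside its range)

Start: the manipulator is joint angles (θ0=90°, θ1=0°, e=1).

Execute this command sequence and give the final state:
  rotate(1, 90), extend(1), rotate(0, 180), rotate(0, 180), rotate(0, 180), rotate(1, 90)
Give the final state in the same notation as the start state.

joint angles (θ0=270°, θ1=90°, e=1)

from: joint angles (θ0=90°, θ1=0°, e=1)
1. rotate(1, 90) → joint angles (θ0=90°, θ1=90°, e=1)
2. extend(1) → joint angles (θ0=90°, θ1=90°, e=1)
3. rotate(0, 180) → joint angles (θ0=270°, θ1=90°, e=1)
4. rotate(0, 180) → joint angles (θ0=90°, θ1=90°, e=1)
5. rotate(0, 180) → joint angles (θ0=270°, θ1=90°, e=1)
6. rotate(1, 90) → joint angles (θ0=270°, θ1=90°, e=1)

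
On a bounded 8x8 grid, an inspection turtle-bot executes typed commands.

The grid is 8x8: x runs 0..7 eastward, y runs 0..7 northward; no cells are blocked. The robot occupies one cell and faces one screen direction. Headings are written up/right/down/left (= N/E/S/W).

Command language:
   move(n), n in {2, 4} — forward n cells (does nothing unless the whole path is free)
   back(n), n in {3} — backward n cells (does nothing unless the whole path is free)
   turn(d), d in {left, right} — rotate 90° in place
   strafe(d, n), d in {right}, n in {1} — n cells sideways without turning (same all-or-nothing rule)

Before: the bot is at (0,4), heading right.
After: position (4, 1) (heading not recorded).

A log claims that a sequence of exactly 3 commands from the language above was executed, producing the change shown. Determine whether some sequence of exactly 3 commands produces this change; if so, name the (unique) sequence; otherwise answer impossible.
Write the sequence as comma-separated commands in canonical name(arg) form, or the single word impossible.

key: order matters: swapping move(4) and back(3) lands elsewhere
from: at (0,4), heading right
step 1 (move(4)): at (4,4), heading right
step 2 (turn(left)): at (4,4), heading up
step 3 (back(3)): at (4,1), heading up
uniquely the one of 216 3-step routes that fits.

move(4), turn(left), back(3)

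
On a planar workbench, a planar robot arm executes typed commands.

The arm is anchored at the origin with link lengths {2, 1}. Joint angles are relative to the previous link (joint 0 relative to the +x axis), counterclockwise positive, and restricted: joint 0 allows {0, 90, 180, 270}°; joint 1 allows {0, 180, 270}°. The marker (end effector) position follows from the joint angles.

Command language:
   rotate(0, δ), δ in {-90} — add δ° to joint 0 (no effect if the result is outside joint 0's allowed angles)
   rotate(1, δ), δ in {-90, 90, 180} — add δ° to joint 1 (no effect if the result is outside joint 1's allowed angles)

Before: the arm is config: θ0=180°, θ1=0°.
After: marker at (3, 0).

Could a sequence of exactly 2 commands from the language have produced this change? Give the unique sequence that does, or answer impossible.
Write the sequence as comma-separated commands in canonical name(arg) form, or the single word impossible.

rotate(0, -90), rotate(0, -90)

initial: config: θ0=180°, θ1=0°
[1] after rotate(0, -90): config: θ0=90°, θ1=0°
[2] after rotate(0, -90): config: θ0=0°, θ1=0°
all 16 alternatives checked — unique.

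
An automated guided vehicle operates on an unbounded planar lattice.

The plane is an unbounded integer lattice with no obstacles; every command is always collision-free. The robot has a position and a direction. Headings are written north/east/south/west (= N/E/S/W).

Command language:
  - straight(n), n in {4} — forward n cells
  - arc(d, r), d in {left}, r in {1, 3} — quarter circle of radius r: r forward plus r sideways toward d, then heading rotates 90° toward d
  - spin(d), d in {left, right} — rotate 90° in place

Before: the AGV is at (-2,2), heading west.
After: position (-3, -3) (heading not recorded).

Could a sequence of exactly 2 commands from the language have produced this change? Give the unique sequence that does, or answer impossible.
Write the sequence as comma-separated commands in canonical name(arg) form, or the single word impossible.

key: order matters: swapping arc(left, 1) and straight(4) lands elsewhere
begin: at (-2,2), heading west
1. arc(left, 1) → at (-3,1), heading south
2. straight(4) → at (-3,-3), heading south
uniquely the one of 25 2-step routes that fits.

arc(left, 1), straight(4)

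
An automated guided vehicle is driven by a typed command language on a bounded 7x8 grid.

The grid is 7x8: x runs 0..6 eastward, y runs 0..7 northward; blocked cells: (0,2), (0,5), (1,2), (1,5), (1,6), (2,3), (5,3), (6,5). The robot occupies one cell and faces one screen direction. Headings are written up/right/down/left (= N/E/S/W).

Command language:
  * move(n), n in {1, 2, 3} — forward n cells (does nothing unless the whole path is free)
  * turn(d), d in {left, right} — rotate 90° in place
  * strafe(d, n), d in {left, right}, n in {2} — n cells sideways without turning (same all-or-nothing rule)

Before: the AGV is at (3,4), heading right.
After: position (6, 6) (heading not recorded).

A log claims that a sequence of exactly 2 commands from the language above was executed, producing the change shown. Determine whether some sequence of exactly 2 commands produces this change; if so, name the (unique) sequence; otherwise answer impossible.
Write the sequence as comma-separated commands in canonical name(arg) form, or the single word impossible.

strafe(left, 2), move(3)

key: running move(3) before strafe(left, 2) would end elsewhere — order is forced
start: at (3,4), heading right
step 1 (strafe(left, 2)): at (3,6), heading right
step 2 (move(3)): at (6,6), heading right
all 49 alternatives checked — unique.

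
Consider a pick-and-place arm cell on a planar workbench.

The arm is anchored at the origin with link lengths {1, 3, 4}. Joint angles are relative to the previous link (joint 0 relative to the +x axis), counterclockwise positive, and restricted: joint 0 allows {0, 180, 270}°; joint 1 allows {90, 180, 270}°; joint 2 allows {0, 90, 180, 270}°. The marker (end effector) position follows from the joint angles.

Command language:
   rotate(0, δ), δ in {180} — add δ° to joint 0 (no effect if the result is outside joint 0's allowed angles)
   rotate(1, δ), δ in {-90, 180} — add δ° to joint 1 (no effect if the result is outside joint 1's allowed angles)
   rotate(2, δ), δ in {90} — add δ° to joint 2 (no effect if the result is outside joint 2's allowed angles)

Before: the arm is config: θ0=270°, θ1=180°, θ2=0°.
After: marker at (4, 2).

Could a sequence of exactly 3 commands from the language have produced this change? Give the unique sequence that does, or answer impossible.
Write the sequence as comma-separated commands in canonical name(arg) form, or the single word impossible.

rotate(2, 90), rotate(2, 90), rotate(2, 90)

start: config: θ0=270°, θ1=180°, θ2=0°
1. rotate(2, 90) → config: θ0=270°, θ1=180°, θ2=90°
2. rotate(2, 90) → config: θ0=270°, θ1=180°, θ2=180°
3. rotate(2, 90) → config: θ0=270°, θ1=180°, θ2=270°
all 64 alternatives checked — unique.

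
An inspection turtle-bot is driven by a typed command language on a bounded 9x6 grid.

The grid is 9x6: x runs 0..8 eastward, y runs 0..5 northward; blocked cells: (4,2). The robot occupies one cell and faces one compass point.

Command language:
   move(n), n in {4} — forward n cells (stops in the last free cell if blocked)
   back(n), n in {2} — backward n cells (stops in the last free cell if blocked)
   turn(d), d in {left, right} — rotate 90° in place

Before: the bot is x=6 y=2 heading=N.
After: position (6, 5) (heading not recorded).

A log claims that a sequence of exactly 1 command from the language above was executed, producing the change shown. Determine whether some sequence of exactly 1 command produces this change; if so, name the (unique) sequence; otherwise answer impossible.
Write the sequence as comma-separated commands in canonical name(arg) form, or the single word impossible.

key: move(4) runs into the grid edge before its full distance
initial: x=6 y=2 heading=N
1. move(4) → x=6 y=5 heading=N
no other 1-command option fits: unique.

move(4)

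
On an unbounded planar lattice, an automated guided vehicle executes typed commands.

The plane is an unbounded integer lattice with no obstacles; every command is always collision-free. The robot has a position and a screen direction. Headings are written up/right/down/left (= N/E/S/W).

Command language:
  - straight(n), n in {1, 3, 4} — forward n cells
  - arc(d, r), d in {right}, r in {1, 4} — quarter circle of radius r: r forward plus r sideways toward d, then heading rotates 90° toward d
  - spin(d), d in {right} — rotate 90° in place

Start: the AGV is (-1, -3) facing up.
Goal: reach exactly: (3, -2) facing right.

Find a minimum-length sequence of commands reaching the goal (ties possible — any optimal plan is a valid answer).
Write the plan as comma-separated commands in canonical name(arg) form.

initial: (-1, -3) facing up
step 1 (arc(right, 1)): (0, -2) facing right
step 2 (straight(3)): (3, -2) facing right
no 1-step plan works, so 2 is optimal.

arc(right, 1), straight(3)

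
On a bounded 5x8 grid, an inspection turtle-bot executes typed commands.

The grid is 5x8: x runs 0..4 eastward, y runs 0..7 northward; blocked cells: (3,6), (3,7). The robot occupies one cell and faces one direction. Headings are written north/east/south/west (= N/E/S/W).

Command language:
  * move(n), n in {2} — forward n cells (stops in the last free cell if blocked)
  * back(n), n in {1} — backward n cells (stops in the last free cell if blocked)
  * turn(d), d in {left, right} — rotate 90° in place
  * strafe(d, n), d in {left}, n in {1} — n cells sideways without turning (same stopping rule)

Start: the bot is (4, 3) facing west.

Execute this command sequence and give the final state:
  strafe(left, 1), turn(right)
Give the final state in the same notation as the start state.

begin: (4, 3) facing west
1. strafe(left, 1) → (4, 2) facing west
2. turn(right) → (4, 2) facing north

(4, 2) facing north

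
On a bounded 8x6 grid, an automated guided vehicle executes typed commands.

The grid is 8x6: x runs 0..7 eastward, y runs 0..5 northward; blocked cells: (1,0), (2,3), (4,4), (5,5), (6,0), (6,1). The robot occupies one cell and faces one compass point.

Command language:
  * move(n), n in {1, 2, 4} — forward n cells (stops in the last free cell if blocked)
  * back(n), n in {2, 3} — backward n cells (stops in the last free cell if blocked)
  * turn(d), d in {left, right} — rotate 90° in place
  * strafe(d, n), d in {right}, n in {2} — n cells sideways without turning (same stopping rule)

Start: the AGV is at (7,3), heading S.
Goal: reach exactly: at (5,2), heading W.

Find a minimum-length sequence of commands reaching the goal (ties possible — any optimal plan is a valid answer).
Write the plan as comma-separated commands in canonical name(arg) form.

start: at (7,3), heading S
[1] after strafe(right, 2): at (5,3), heading S
[2] after move(1): at (5,2), heading S
[3] after turn(right): at (5,2), heading W
nothing shorter than 3 reaches the goal.

strafe(right, 2), move(1), turn(right)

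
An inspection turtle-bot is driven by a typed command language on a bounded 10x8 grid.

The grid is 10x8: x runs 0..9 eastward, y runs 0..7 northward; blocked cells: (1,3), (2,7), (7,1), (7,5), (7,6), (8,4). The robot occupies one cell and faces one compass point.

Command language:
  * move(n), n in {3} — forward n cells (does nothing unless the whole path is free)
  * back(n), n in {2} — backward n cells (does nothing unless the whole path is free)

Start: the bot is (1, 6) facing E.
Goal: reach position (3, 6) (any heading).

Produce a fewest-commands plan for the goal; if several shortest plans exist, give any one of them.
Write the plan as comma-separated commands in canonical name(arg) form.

begin: (1, 6) facing E
t=1 move(3) ⇒ (4, 6) facing E
t=2 back(2) ⇒ (2, 6) facing E
t=3 back(2) ⇒ (0, 6) facing E
t=4 move(3) ⇒ (3, 6) facing E
shorter routes all fall short; 4 is best.

move(3), back(2), back(2), move(3)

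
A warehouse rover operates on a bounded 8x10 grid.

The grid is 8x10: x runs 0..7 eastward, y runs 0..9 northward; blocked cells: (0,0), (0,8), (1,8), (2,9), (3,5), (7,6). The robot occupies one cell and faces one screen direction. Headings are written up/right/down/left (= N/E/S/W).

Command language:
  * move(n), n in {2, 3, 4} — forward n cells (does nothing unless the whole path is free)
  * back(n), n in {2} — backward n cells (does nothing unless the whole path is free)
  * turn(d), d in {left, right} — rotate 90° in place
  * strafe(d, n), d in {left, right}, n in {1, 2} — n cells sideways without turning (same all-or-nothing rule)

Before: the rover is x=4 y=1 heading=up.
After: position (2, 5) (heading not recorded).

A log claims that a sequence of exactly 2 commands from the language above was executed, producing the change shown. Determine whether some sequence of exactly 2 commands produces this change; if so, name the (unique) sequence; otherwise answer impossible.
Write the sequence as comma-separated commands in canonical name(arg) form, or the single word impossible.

strafe(left, 2), move(4)

key: running move(4) before strafe(left, 2) would end elsewhere — order is forced
initial: x=4 y=1 heading=up
step 1 (strafe(left, 2)): x=2 y=1 heading=up
step 2 (move(4)): x=2 y=5 heading=up
no other 2-command option fits: unique.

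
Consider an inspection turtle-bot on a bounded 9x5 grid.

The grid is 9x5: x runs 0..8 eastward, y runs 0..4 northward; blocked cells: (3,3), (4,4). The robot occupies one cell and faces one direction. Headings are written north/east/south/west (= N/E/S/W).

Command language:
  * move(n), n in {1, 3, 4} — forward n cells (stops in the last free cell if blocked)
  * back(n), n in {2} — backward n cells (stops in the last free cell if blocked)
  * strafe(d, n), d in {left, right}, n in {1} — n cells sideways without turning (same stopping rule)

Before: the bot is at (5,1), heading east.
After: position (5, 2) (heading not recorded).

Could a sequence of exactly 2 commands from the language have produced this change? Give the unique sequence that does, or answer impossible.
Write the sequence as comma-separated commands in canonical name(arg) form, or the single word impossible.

every 2-command combo misses the target.

impossible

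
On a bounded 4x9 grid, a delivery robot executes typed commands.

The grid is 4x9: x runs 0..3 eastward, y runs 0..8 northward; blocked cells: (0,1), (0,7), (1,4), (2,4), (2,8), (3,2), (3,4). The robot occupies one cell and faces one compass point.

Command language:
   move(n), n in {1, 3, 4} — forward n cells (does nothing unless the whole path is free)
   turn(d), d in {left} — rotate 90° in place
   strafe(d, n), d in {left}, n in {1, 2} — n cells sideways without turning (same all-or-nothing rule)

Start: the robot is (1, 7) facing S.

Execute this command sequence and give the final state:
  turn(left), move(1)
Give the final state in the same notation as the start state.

(2, 7) facing E

from: (1, 7) facing S
[1] after turn(left): (1, 7) facing E
[2] after move(1): (2, 7) facing E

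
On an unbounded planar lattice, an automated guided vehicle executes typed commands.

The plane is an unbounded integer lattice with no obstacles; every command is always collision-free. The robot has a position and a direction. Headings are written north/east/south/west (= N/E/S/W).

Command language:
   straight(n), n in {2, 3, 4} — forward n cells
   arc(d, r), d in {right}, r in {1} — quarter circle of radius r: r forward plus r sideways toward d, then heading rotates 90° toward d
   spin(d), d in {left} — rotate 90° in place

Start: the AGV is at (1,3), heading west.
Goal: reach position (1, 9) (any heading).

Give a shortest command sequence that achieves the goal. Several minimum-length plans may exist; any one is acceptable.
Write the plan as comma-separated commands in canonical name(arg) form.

arc(right, 1), straight(4), arc(right, 1)

begin: at (1,3), heading west
1. arc(right, 1) → at (0,4), heading north
2. straight(4) → at (0,8), heading north
3. arc(right, 1) → at (1,9), heading east
shorter routes all fall short; 3 is best.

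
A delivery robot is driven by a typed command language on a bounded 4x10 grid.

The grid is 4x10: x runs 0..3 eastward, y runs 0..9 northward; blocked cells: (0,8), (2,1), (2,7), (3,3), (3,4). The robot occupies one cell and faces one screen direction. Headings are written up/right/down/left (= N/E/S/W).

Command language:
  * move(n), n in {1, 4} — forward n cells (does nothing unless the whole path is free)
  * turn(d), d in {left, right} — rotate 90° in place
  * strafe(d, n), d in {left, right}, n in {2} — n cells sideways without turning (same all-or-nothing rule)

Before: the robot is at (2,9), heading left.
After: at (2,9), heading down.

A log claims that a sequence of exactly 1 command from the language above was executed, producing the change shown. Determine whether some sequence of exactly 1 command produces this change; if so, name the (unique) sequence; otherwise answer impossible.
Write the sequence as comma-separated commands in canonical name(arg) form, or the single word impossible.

key: (2,9) unchanged — the single command moves nothing
begin: at (2,9), heading left
step 1 (turn(left)): at (2,9), heading down
no other 1-command option fits: unique.

turn(left)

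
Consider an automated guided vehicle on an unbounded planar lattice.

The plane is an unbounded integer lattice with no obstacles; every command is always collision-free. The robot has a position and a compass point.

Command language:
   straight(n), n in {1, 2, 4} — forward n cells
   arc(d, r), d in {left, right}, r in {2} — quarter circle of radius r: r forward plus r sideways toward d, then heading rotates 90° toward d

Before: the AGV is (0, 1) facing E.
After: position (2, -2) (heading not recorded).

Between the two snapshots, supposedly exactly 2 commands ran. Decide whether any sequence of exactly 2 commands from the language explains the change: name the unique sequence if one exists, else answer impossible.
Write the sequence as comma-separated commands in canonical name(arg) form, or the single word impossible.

arc(right, 2), straight(1)

key: order matters: swapping arc(right, 2) and straight(1) lands elsewhere
initial: (0, 1) facing E
t=1 arc(right, 2) ⇒ (2, -1) facing S
t=2 straight(1) ⇒ (2, -2) facing S
uniquely the one of 25 2-step routes that fits.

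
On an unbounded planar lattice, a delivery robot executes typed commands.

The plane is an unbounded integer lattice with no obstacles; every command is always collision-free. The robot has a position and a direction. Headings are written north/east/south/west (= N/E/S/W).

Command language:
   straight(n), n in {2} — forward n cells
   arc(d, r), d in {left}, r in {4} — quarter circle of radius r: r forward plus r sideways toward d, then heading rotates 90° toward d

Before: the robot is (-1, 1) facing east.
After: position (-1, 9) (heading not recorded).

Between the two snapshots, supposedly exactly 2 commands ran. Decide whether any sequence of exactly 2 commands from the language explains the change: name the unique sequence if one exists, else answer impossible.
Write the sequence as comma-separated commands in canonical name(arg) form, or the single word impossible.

begin: (-1, 1) facing east
t=1 arc(left, 4) ⇒ (3, 5) facing north
t=2 arc(left, 4) ⇒ (-1, 9) facing west
no other 2-command option fits: unique.

arc(left, 4), arc(left, 4)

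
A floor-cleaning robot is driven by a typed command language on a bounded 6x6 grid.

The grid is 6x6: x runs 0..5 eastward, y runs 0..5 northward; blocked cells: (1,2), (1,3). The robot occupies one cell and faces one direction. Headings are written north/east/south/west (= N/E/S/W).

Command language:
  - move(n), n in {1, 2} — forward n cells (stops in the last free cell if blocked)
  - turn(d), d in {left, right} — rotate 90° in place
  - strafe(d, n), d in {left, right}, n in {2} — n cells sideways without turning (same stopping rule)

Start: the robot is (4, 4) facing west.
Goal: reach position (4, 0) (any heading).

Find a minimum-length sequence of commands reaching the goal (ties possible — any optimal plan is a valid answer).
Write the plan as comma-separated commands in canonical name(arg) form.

begin: (4, 4) facing west
step 1 (strafe(left, 2)): (4, 2) facing west
step 2 (strafe(left, 2)): (4, 0) facing west
no 1-step plan works, so 2 is optimal.

strafe(left, 2), strafe(left, 2)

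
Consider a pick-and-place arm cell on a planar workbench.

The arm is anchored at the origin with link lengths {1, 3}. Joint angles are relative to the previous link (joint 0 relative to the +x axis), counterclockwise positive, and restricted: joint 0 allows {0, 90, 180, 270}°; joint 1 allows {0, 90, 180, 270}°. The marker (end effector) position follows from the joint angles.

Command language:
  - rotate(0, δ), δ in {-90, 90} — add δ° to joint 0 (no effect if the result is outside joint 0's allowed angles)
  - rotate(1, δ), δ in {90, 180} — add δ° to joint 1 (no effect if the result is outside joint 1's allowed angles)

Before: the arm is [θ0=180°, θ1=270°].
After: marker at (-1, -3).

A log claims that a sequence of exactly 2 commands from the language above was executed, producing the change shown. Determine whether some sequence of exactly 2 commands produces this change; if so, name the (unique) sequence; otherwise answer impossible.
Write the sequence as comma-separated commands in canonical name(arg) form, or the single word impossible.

from: [θ0=180°, θ1=270°]
step 1 (rotate(1, 90)): [θ0=180°, θ1=0°]
step 2 (rotate(1, 90)): [θ0=180°, θ1=90°]
no other 2-command option fits: unique.

rotate(1, 90), rotate(1, 90)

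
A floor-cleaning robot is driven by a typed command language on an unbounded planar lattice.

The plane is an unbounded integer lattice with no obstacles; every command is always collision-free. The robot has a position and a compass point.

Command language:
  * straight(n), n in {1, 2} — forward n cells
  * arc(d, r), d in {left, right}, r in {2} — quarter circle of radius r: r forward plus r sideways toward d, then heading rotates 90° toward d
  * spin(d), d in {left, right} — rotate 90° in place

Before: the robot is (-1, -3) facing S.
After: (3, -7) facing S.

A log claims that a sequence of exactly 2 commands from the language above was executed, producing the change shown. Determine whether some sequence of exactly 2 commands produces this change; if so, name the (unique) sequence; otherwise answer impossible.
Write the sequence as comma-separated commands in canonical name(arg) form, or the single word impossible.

arc(left, 2), arc(right, 2)

key: still facing S at the end — net rotation zero over 2 steps
initial: (-1, -3) facing S
step 1 (arc(left, 2)): (1, -5) facing E
step 2 (arc(right, 2)): (3, -7) facing S
no other 2-command option fits: unique.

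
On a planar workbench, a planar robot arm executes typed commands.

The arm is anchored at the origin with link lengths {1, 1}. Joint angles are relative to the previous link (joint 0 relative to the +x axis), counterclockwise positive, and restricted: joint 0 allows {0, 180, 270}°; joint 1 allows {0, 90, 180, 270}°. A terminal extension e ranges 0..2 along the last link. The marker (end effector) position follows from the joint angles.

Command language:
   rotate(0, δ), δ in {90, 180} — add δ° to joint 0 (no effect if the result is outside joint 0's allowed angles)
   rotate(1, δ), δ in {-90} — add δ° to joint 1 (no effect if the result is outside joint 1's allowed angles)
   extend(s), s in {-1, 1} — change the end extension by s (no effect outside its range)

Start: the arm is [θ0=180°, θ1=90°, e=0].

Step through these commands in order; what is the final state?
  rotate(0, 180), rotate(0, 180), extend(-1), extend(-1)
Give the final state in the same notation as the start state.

[θ0=180°, θ1=90°, e=0]

begin: [θ0=180°, θ1=90°, e=0]
t=1 rotate(0, 180) ⇒ [θ0=0°, θ1=90°, e=0]
t=2 rotate(0, 180) ⇒ [θ0=180°, θ1=90°, e=0]
t=3 extend(-1) ⇒ [θ0=180°, θ1=90°, e=0]
t=4 extend(-1) ⇒ [θ0=180°, θ1=90°, e=0]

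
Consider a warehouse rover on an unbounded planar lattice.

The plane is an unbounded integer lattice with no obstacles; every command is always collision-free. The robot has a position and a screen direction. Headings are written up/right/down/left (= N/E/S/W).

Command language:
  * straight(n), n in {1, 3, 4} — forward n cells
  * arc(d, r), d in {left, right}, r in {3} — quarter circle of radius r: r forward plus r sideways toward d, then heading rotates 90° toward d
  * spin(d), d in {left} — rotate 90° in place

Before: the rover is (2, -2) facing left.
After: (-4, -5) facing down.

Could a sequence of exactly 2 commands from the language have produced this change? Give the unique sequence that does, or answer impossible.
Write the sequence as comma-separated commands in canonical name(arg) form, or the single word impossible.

key: position moved to (-4,-5) AND the heading swung to S — translation plus rotation needed
initial: (2, -2) facing left
t=1 straight(3) ⇒ (-1, -2) facing left
t=2 arc(left, 3) ⇒ (-4, -5) facing down
no other 2-command option fits: unique.

straight(3), arc(left, 3)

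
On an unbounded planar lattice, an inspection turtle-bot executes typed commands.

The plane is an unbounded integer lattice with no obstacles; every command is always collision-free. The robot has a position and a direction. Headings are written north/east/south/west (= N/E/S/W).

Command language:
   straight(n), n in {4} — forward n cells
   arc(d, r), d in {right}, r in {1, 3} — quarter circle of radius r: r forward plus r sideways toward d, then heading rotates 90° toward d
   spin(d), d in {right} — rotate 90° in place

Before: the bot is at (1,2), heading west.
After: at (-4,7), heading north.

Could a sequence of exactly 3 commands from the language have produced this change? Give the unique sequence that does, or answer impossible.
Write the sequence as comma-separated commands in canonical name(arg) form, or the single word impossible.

key: cell and facing (now N) both changed — the 3 commands mix motion and turning
initial: at (1,2), heading west
step 1 (straight(4)): at (-3,2), heading west
step 2 (arc(right, 1)): at (-4,3), heading north
step 3 (straight(4)): at (-4,7), heading north
no rival 3-sequence matches.

straight(4), arc(right, 1), straight(4)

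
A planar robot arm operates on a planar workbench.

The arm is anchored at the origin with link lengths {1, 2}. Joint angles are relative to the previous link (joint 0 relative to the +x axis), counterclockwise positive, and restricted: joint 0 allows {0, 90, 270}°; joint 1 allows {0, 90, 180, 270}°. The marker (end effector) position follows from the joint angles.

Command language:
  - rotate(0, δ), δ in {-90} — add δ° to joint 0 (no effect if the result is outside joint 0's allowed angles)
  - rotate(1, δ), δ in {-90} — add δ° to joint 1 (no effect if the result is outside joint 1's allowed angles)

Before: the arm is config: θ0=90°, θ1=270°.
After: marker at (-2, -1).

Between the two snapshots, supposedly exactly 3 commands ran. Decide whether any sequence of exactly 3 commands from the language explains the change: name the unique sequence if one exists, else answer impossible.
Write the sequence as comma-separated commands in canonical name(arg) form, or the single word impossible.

t0: config: θ0=90°, θ1=270°
step 1 (rotate(0, -90)): config: θ0=0°, θ1=270°
step 2 (rotate(0, -90)): config: θ0=270°, θ1=270°
step 3 (rotate(0, -90)): config: θ0=270°, θ1=270°
no other 3-command option fits: unique.

rotate(0, -90), rotate(0, -90), rotate(0, -90)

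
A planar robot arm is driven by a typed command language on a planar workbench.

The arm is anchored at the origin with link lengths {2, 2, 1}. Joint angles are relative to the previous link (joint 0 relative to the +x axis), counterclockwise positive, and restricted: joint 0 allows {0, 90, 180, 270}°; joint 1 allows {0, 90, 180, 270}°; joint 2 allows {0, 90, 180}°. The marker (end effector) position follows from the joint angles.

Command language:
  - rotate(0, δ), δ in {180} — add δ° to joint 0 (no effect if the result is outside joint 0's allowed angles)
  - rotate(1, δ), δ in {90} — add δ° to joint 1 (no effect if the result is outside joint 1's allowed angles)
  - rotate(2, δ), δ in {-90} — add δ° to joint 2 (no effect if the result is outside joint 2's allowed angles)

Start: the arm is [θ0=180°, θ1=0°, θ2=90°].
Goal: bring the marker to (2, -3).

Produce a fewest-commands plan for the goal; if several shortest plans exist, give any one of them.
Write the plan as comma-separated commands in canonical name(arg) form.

rotate(0, 180), rotate(2, -90), rotate(1, 90), rotate(1, 90), rotate(1, 90)

from: [θ0=180°, θ1=0°, θ2=90°]
[1] after rotate(0, 180): [θ0=0°, θ1=0°, θ2=90°]
[2] after rotate(2, -90): [θ0=0°, θ1=0°, θ2=0°]
[3] after rotate(1, 90): [θ0=0°, θ1=90°, θ2=0°]
[4] after rotate(1, 90): [θ0=0°, θ1=180°, θ2=0°]
[5] after rotate(1, 90): [θ0=0°, θ1=270°, θ2=0°]
shorter routes all fall short; 5 is best.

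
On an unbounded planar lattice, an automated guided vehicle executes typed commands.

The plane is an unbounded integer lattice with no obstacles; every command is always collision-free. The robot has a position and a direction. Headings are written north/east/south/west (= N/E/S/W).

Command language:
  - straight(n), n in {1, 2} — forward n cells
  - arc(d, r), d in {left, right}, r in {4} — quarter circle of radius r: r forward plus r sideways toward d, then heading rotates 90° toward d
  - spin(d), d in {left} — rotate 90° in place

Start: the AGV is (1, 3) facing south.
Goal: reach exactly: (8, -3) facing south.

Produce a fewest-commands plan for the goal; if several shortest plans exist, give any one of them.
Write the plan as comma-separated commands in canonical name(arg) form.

from: (1, 3) facing south
step 1 (spin(left)): (1, 3) facing east
step 2 (straight(1)): (2, 3) facing east
step 3 (straight(2)): (4, 3) facing east
step 4 (arc(right, 4)): (8, -1) facing south
step 5 (straight(2)): (8, -3) facing south
nothing shorter than 5 reaches the goal.

spin(left), straight(1), straight(2), arc(right, 4), straight(2)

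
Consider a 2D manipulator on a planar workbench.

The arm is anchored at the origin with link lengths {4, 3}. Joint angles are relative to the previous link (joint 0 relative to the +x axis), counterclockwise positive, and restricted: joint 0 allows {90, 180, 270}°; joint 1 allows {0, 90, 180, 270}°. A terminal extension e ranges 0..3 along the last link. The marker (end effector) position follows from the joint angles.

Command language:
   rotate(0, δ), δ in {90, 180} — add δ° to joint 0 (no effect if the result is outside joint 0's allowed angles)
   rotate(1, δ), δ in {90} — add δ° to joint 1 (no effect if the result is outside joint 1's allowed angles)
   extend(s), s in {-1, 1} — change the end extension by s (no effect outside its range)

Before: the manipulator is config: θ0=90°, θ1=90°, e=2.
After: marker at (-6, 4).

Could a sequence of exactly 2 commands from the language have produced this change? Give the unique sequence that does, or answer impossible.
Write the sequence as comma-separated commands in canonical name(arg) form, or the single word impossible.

extend(1), extend(1)

from: config: θ0=90°, θ1=90°, e=2
step 1 (extend(1)): config: θ0=90°, θ1=90°, e=3
step 2 (extend(1)): config: θ0=90°, θ1=90°, e=3
uniquely the one of 25 2-step routes that fits.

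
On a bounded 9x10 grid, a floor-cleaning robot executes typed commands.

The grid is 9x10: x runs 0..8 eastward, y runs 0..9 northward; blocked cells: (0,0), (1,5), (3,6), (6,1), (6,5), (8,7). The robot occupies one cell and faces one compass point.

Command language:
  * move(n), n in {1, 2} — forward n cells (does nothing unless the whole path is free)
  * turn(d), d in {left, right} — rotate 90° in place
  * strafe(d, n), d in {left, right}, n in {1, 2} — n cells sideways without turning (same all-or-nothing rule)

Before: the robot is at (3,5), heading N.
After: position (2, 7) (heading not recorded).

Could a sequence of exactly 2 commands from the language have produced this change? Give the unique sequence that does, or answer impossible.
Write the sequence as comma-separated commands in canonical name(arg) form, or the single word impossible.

key: running move(2) before strafe(left, 1) would end elsewhere — order is forced
initial: at (3,5), heading N
step 1 (strafe(left, 1)): at (2,5), heading N
step 2 (move(2)): at (2,7), heading N
no rival 2-sequence matches.

strafe(left, 1), move(2)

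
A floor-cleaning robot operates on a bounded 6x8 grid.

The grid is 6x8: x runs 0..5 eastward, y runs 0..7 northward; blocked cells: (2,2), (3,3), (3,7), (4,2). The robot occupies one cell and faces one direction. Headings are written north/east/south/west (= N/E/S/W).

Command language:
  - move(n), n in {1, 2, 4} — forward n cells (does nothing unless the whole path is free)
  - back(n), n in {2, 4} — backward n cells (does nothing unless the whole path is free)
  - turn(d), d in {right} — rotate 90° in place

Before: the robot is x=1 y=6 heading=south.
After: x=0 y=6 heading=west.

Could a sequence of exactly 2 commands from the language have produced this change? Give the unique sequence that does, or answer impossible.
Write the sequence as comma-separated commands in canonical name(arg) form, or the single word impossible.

key: running move(1) before turn(right) would end elsewhere — order is forced
begin: x=1 y=6 heading=south
[1] after turn(right): x=1 y=6 heading=west
[2] after move(1): x=0 y=6 heading=west
no rival 2-sequence matches.

turn(right), move(1)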